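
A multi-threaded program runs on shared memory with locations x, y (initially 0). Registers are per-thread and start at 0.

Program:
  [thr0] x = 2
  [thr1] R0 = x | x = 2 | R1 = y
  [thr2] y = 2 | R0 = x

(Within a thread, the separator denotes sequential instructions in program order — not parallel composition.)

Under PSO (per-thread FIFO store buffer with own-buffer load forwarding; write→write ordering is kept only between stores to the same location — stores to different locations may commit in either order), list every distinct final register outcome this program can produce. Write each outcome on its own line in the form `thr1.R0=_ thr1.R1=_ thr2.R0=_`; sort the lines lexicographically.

thr1.R0=0 thr1.R1=0 thr2.R0=0
thr1.R0=0 thr1.R1=0 thr2.R0=2
thr1.R0=0 thr1.R1=2 thr2.R0=0
thr1.R0=0 thr1.R1=2 thr2.R0=2
thr1.R0=2 thr1.R1=0 thr2.R0=0
thr1.R0=2 thr1.R1=0 thr2.R0=2
thr1.R0=2 thr1.R1=2 thr2.R0=0
thr1.R0=2 thr1.R1=2 thr2.R0=2

outcome vector order: (thr1.R0,thr1.R1,thr2.R0)
|PSO outcomes| = 8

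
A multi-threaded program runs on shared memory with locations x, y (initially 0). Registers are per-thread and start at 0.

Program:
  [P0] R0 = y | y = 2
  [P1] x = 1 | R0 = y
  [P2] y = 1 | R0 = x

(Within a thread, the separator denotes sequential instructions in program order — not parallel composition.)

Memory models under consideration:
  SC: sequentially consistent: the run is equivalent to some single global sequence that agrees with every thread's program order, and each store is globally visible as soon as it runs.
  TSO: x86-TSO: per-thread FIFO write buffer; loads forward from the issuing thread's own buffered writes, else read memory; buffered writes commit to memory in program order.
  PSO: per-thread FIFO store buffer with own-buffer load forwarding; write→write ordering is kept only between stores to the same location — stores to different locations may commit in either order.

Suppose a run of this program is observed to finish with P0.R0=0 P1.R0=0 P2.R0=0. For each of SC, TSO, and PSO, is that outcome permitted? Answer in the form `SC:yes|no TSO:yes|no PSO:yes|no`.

outcome vector order: (P0.R0,P1.R0,P2.R0)
[SC] allowed = {0/0/1 0/1/0 0/1/1 0/2/0 0/2/1 1/0/1 1/1/0 1/1/1 1/2/0 1/2/1}
[TSO] allowed = {0/0/0 0/0/1 0/1/0 0/1/1 0/2/0 0/2/1 1/0/0 1/0/1 1/1/0 1/1/1 1/2/0 1/2/1}
[PSO] allowed = {0/0/0 0/0/1 0/1/0 0/1/1 0/2/0 0/2/1 1/0/0 1/0/1 1/1/0 1/1/1 1/2/0 1/2/1}
target 0/0/0 ∈ {TSO,PSO}

SC:no TSO:yes PSO:yes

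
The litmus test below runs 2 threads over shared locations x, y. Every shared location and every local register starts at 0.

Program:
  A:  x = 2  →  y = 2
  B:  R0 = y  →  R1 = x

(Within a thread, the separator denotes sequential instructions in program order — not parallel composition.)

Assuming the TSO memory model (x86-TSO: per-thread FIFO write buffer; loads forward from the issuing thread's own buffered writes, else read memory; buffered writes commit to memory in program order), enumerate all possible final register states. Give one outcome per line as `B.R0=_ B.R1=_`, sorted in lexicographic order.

outcome vector order: (B.R0,B.R1)
|TSO outcomes| = 3

B.R0=0 B.R1=0
B.R0=0 B.R1=2
B.R0=2 B.R1=2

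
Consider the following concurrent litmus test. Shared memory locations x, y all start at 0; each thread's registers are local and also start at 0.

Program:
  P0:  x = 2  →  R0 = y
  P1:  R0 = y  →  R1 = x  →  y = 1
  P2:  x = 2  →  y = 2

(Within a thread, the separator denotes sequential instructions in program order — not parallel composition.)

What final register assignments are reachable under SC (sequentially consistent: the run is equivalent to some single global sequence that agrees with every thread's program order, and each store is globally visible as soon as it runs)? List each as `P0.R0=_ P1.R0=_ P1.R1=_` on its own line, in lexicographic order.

outcome vector order: (P0.R0,P1.R0,P1.R1)
|SC outcomes| = 9

P0.R0=0 P1.R0=0 P1.R1=0
P0.R0=0 P1.R0=0 P1.R1=2
P0.R0=0 P1.R0=2 P1.R1=2
P0.R0=1 P1.R0=0 P1.R1=0
P0.R0=1 P1.R0=0 P1.R1=2
P0.R0=1 P1.R0=2 P1.R1=2
P0.R0=2 P1.R0=0 P1.R1=0
P0.R0=2 P1.R0=0 P1.R1=2
P0.R0=2 P1.R0=2 P1.R1=2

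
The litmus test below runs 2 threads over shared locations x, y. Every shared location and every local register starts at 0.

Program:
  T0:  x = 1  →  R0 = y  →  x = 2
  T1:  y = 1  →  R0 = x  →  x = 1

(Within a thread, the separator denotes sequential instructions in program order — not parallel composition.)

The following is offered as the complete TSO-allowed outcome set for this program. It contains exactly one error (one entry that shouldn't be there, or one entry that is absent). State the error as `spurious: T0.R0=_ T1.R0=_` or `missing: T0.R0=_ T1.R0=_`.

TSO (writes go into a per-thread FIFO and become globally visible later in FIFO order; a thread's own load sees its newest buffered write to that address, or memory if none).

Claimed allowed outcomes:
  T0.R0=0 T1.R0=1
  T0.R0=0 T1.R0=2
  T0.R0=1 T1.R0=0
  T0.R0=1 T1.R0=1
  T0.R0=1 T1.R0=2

missing: T0.R0=0 T1.R0=0

outcome vector order: (T0.R0,T1.R0)
under TSO → 0/0; 0/1; 0/2; 1/0; 1/1; 1/2
TSO∖claimed = {0/0}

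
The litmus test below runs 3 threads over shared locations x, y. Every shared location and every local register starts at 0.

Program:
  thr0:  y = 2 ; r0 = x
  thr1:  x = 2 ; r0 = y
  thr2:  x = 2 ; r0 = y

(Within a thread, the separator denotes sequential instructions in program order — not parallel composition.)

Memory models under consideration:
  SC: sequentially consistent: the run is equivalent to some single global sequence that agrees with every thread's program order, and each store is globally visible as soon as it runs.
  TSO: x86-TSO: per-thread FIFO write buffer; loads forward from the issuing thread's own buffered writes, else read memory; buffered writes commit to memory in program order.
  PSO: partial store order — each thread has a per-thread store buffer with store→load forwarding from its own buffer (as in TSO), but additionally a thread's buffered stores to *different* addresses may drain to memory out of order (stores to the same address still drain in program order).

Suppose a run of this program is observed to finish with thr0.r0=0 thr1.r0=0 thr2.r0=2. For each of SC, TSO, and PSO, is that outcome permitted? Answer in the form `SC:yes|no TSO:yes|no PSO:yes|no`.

outcome vector order: (thr0.r0,thr1.r0,thr2.r0)
SC (5): <0 2 2>, <2 0 0>, <2 0 2>, <2 2 0>, <2 2 2>
TSO (8): <0 0 0>, <0 0 2>, <0 2 0>, <0 2 2>, <2 0 0>, <2 0 2>, <2 2 0>, <2 2 2>
PSO (8): <0 0 0>, <0 0 2>, <0 2 0>, <0 2 2>, <2 0 0>, <2 0 2>, <2 2 0>, <2 2 2>
target <0 0 2> ∈ {TSO,PSO}

SC:no TSO:yes PSO:yes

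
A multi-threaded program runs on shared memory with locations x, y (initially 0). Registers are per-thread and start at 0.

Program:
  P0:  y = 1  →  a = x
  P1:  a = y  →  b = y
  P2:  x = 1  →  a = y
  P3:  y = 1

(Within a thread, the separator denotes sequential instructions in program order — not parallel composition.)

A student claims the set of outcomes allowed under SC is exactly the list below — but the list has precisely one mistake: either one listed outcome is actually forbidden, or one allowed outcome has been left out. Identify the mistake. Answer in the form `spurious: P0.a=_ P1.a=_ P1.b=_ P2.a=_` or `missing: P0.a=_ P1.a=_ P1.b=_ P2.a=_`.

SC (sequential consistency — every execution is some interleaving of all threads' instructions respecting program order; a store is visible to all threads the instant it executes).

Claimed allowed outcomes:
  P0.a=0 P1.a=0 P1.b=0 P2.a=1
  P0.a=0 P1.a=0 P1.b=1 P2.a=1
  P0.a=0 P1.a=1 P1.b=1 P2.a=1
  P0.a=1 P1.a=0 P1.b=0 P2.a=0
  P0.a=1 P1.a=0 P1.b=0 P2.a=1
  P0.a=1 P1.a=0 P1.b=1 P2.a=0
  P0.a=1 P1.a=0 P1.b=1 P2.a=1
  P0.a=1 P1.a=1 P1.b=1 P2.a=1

missing: P0.a=1 P1.a=1 P1.b=1 P2.a=0

outcome vector order: (P0.a,P1.a,P1.b,P2.a)
SC: 9 outcomes — {(0,0,0,1); (0,0,1,1); (0,1,1,1); (1,0,0,0); (1,0,0,1); (1,0,1,0); (1,0,1,1); (1,1,1,0); (1,1,1,1)}
SC∖claimed = {(1,1,1,0)}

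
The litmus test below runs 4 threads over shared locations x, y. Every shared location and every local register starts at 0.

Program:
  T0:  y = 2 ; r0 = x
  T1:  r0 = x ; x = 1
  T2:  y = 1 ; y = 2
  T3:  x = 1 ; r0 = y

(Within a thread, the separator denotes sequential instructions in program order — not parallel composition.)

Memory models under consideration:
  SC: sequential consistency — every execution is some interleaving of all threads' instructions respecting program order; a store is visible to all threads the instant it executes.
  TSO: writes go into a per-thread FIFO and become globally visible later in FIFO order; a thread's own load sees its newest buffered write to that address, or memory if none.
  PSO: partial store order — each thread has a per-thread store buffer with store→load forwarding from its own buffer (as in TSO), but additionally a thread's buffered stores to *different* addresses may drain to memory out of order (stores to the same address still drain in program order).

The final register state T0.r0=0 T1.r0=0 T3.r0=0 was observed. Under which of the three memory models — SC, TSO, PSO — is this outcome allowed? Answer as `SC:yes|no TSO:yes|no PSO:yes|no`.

outcome vector order: (T0.r0,T1.r0,T3.r0)
SC (10): (0,0,1), (0,0,2), (0,1,1), (0,1,2), (1,0,0), (1,0,1), (1,0,2), (1,1,0), (1,1,1), (1,1,2)
TSO (12): (0,0,0), (0,0,1), (0,0,2), (0,1,0), (0,1,1), (0,1,2), (1,0,0), (1,0,1), (1,0,2), (1,1,0), (1,1,1), (1,1,2)
PSO (12): (0,0,0), (0,0,1), (0,0,2), (0,1,0), (0,1,1), (0,1,2), (1,0,0), (1,0,1), (1,0,2), (1,1,0), (1,1,1), (1,1,2)
target (0,0,0) ∈ {TSO,PSO}

SC:no TSO:yes PSO:yes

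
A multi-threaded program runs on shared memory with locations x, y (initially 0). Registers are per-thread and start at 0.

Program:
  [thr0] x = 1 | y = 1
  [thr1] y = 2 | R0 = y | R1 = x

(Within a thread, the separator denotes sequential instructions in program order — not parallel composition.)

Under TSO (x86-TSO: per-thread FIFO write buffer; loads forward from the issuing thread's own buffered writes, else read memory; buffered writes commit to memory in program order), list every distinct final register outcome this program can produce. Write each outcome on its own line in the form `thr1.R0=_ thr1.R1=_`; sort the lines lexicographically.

thr1.R0=1 thr1.R1=1
thr1.R0=2 thr1.R1=0
thr1.R0=2 thr1.R1=1

outcome vector order: (thr1.R0,thr1.R1)
|TSO outcomes| = 3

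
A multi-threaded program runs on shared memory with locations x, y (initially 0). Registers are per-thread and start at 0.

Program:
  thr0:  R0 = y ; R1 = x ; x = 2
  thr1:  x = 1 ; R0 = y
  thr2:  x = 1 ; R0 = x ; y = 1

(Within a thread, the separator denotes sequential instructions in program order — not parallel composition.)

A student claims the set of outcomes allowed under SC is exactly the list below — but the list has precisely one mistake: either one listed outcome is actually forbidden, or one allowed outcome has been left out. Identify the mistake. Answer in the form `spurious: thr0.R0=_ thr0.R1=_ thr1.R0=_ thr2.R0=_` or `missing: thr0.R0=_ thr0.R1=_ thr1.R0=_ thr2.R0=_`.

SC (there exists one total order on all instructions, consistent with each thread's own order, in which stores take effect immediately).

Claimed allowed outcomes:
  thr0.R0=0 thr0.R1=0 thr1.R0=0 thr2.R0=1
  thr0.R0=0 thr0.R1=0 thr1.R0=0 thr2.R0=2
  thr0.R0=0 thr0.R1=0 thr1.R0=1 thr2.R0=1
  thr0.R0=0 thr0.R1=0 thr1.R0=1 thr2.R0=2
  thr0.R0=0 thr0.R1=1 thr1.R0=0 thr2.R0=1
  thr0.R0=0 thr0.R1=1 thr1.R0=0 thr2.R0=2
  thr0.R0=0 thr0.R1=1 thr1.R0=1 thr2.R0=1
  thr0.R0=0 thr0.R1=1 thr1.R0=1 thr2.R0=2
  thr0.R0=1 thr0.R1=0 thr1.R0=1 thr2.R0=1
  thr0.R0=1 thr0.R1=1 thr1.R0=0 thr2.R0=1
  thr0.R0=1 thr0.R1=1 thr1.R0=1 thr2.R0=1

outcome vector order: (thr0.R0,thr0.R1,thr1.R0,thr2.R0)
SC (10): 0/0/0/1; 0/0/0/2; 0/0/1/1; 0/0/1/2; 0/1/0/1; 0/1/0/2; 0/1/1/1; 0/1/1/2; 1/1/0/1; 1/1/1/1
claimed∖SC = {1/0/1/1}

spurious: thr0.R0=1 thr0.R1=0 thr1.R0=1 thr2.R0=1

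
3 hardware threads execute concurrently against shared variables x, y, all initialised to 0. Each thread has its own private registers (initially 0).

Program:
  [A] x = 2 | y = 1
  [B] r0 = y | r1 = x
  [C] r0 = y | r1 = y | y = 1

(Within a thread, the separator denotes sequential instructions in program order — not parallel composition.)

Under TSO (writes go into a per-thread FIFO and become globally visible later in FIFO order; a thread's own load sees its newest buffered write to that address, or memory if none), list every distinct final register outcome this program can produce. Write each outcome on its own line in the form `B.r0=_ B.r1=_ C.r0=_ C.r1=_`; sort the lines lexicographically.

outcome vector order: (B.r0,B.r1,C.r0,C.r1)
|TSO outcomes| = 10

B.r0=0 B.r1=0 C.r0=0 C.r1=0
B.r0=0 B.r1=0 C.r0=0 C.r1=1
B.r0=0 B.r1=0 C.r0=1 C.r1=1
B.r0=0 B.r1=2 C.r0=0 C.r1=0
B.r0=0 B.r1=2 C.r0=0 C.r1=1
B.r0=0 B.r1=2 C.r0=1 C.r1=1
B.r0=1 B.r1=0 C.r0=0 C.r1=0
B.r0=1 B.r1=2 C.r0=0 C.r1=0
B.r0=1 B.r1=2 C.r0=0 C.r1=1
B.r0=1 B.r1=2 C.r0=1 C.r1=1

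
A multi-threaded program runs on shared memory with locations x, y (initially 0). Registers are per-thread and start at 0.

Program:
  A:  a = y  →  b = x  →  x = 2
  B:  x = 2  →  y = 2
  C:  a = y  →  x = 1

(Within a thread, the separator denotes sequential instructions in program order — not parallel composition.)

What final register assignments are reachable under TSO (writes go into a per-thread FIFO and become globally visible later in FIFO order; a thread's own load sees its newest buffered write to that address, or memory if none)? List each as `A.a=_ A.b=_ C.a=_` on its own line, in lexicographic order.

outcome vector order: (A.a,A.b,C.a)
|TSO outcomes| = 10

A.a=0 A.b=0 C.a=0
A.a=0 A.b=0 C.a=2
A.a=0 A.b=1 C.a=0
A.a=0 A.b=1 C.a=2
A.a=0 A.b=2 C.a=0
A.a=0 A.b=2 C.a=2
A.a=2 A.b=1 C.a=0
A.a=2 A.b=1 C.a=2
A.a=2 A.b=2 C.a=0
A.a=2 A.b=2 C.a=2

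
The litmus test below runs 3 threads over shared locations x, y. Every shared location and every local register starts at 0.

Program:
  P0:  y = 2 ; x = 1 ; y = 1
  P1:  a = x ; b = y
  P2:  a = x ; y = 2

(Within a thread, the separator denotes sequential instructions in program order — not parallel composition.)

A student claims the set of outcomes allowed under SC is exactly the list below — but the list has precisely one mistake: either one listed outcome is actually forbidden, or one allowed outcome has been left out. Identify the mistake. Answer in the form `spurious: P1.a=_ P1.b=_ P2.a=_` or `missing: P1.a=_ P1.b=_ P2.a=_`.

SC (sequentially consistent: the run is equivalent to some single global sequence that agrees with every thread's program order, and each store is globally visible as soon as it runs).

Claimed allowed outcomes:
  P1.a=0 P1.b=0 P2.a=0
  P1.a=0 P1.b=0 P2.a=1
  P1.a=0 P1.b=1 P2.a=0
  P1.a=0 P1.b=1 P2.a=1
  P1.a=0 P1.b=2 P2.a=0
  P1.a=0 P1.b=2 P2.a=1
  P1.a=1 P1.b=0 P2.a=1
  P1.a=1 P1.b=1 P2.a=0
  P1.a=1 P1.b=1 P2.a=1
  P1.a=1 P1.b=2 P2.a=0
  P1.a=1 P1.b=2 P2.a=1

outcome vector order: (P1.a,P1.b,P2.a)
SC (10): <0 0 0> <0 0 1> <0 1 0> <0 1 1> <0 2 0> <0 2 1> <1 1 0> <1 1 1> <1 2 0> <1 2 1>
claimed∖SC = {<1 0 1>}

spurious: P1.a=1 P1.b=0 P2.a=1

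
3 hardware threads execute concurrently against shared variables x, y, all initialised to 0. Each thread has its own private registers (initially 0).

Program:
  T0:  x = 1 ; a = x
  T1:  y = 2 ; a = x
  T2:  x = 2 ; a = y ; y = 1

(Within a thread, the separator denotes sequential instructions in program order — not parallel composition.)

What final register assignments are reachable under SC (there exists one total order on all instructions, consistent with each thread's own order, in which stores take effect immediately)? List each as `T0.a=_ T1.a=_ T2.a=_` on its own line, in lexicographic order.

outcome vector order: (T0.a,T1.a,T2.a)
|SC outcomes| = 9

T0.a=1 T1.a=0 T2.a=2
T0.a=1 T1.a=1 T2.a=0
T0.a=1 T1.a=1 T2.a=2
T0.a=1 T1.a=2 T2.a=0
T0.a=1 T1.a=2 T2.a=2
T0.a=2 T1.a=0 T2.a=2
T0.a=2 T1.a=1 T2.a=2
T0.a=2 T1.a=2 T2.a=0
T0.a=2 T1.a=2 T2.a=2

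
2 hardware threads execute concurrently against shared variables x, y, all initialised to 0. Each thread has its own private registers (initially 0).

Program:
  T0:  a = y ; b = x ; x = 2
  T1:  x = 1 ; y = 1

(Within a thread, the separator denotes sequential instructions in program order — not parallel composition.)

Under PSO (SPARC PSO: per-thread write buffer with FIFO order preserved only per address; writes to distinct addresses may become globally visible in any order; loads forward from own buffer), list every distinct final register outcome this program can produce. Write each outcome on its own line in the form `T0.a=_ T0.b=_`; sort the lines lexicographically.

T0.a=0 T0.b=0
T0.a=0 T0.b=1
T0.a=1 T0.b=0
T0.a=1 T0.b=1

outcome vector order: (T0.a,T0.b)
|PSO outcomes| = 4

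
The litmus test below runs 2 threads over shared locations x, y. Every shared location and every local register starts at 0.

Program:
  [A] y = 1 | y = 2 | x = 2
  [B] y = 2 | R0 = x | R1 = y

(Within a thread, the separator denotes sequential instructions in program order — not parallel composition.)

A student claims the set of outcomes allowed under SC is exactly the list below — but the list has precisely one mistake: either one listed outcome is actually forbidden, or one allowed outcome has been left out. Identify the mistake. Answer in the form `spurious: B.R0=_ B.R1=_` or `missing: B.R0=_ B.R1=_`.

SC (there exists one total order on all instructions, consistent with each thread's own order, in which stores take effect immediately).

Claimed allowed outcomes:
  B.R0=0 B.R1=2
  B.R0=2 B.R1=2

missing: B.R0=0 B.R1=1

outcome vector order: (B.R0,B.R1)
[SC] allowed = {0/1 0/2 2/2}
SC∖claimed = {0/1}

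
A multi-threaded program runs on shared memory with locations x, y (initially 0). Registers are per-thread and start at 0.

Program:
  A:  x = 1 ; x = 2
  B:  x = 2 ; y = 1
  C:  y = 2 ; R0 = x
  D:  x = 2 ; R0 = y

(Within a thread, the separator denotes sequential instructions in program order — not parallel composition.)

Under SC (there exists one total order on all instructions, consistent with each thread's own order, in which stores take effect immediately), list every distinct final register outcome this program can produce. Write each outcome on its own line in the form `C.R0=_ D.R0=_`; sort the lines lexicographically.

C.R0=0 D.R0=1
C.R0=0 D.R0=2
C.R0=1 D.R0=0
C.R0=1 D.R0=1
C.R0=1 D.R0=2
C.R0=2 D.R0=0
C.R0=2 D.R0=1
C.R0=2 D.R0=2

outcome vector order: (C.R0,D.R0)
|SC outcomes| = 8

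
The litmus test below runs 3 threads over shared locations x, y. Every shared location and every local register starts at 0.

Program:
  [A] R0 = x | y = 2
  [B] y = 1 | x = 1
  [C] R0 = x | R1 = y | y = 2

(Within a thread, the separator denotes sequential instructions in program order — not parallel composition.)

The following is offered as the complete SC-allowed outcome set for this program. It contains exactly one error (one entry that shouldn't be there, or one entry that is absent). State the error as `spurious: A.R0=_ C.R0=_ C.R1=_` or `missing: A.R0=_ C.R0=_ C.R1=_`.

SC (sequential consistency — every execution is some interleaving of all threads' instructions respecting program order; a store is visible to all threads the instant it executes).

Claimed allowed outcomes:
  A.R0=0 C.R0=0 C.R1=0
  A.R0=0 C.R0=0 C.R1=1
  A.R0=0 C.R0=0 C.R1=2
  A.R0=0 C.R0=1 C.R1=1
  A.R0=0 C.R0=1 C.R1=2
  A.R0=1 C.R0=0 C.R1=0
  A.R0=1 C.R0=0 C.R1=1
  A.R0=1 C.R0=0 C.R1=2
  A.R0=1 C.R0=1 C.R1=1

outcome vector order: (A.R0,C.R0,C.R1)
[SC] allowed = {(0,0,0), (0,0,1), (0,0,2), (0,1,1), (0,1,2), (1,0,0), (1,0,1), (1,0,2), (1,1,1), (1,1,2)}
SC∖claimed = {(1,1,2)}

missing: A.R0=1 C.R0=1 C.R1=2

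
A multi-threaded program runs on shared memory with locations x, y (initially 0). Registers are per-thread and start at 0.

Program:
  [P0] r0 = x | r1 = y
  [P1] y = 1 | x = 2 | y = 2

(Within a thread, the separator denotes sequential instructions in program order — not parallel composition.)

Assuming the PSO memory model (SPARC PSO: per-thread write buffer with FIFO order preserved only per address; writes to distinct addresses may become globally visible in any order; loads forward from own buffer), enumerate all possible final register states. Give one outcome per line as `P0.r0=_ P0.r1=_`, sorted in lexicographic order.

P0.r0=0 P0.r1=0
P0.r0=0 P0.r1=1
P0.r0=0 P0.r1=2
P0.r0=2 P0.r1=0
P0.r0=2 P0.r1=1
P0.r0=2 P0.r1=2

outcome vector order: (P0.r0,P0.r1)
|PSO outcomes| = 6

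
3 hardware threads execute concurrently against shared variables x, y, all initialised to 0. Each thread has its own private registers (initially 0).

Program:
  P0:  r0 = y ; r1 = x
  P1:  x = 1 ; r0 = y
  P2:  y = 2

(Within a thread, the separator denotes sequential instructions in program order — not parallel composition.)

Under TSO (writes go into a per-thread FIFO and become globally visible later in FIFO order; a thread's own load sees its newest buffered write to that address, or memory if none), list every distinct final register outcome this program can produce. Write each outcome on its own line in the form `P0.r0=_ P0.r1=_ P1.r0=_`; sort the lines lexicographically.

P0.r0=0 P0.r1=0 P1.r0=0
P0.r0=0 P0.r1=0 P1.r0=2
P0.r0=0 P0.r1=1 P1.r0=0
P0.r0=0 P0.r1=1 P1.r0=2
P0.r0=2 P0.r1=0 P1.r0=0
P0.r0=2 P0.r1=0 P1.r0=2
P0.r0=2 P0.r1=1 P1.r0=0
P0.r0=2 P0.r1=1 P1.r0=2

outcome vector order: (P0.r0,P0.r1,P1.r0)
|TSO outcomes| = 8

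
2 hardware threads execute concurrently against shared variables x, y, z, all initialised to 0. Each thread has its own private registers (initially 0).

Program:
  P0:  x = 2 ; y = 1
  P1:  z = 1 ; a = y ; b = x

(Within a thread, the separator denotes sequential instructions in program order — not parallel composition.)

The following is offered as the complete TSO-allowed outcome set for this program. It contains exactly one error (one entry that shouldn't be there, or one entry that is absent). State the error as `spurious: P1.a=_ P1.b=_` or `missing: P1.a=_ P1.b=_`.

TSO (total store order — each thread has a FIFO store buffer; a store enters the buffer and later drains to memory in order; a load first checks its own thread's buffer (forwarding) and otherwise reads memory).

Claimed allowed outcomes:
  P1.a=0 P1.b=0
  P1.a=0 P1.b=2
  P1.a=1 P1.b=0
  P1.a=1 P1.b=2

spurious: P1.a=1 P1.b=0

outcome vector order: (P1.a,P1.b)
under TSO → <0 0>, <0 2>, <1 2>
claimed∖TSO = {<1 0>}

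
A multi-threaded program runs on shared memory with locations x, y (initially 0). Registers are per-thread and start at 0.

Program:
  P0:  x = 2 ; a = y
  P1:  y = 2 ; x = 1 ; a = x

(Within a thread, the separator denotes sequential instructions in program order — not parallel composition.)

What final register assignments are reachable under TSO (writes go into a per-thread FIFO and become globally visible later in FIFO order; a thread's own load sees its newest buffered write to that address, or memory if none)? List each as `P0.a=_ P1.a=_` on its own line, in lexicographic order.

outcome vector order: (P0.a,P1.a)
|TSO outcomes| = 4

P0.a=0 P1.a=1
P0.a=0 P1.a=2
P0.a=2 P1.a=1
P0.a=2 P1.a=2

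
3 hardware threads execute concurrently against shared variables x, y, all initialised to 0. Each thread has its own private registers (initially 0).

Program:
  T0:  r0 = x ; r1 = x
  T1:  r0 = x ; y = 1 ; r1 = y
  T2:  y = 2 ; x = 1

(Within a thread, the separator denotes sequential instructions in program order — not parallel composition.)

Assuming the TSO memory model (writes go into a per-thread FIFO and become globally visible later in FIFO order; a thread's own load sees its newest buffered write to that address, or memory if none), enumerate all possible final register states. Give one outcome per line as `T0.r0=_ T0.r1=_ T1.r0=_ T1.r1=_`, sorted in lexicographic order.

T0.r0=0 T0.r1=0 T1.r0=0 T1.r1=1
T0.r0=0 T0.r1=0 T1.r0=0 T1.r1=2
T0.r0=0 T0.r1=0 T1.r0=1 T1.r1=1
T0.r0=0 T0.r1=1 T1.r0=0 T1.r1=1
T0.r0=0 T0.r1=1 T1.r0=0 T1.r1=2
T0.r0=0 T0.r1=1 T1.r0=1 T1.r1=1
T0.r0=1 T0.r1=1 T1.r0=0 T1.r1=1
T0.r0=1 T0.r1=1 T1.r0=0 T1.r1=2
T0.r0=1 T0.r1=1 T1.r0=1 T1.r1=1

outcome vector order: (T0.r0,T0.r1,T1.r0,T1.r1)
|TSO outcomes| = 9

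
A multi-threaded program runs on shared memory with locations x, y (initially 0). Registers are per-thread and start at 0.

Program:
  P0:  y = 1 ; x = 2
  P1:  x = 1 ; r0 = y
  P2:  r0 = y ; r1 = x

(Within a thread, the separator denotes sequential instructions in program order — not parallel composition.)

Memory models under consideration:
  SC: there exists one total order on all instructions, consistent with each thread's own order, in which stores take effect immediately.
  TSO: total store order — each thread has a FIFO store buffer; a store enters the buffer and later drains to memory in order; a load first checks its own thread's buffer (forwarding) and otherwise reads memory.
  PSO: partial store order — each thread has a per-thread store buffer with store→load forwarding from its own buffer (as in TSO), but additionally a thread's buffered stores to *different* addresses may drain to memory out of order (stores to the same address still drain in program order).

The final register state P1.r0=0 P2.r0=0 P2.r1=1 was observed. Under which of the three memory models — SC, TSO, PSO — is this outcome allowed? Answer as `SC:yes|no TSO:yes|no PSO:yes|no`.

SC:yes TSO:yes PSO:yes

outcome vector order: (P1.r0,P2.r0,P2.r1)
SC (11): 0/0/0; 0/0/1; 0/0/2; 0/1/1; 0/1/2; 1/0/0; 1/0/1; 1/0/2; 1/1/0; 1/1/1; 1/1/2
TSO (12): 0/0/0; 0/0/1; 0/0/2; 0/1/0; 0/1/1; 0/1/2; 1/0/0; 1/0/1; 1/0/2; 1/1/0; 1/1/1; 1/1/2
PSO (12): 0/0/0; 0/0/1; 0/0/2; 0/1/0; 0/1/1; 0/1/2; 1/0/0; 1/0/1; 1/0/2; 1/1/0; 1/1/1; 1/1/2
target 0/0/1 ∈ {SC,TSO,PSO}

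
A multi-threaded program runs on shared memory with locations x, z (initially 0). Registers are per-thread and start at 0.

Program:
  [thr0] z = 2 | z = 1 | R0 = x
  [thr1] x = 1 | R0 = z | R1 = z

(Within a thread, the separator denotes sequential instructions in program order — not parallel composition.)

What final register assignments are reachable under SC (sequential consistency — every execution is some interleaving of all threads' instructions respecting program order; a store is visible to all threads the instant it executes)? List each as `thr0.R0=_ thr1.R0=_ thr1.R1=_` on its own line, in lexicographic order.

outcome vector order: (thr0.R0,thr1.R0,thr1.R1)
|SC outcomes| = 7

thr0.R0=0 thr1.R0=1 thr1.R1=1
thr0.R0=1 thr1.R0=0 thr1.R1=0
thr0.R0=1 thr1.R0=0 thr1.R1=1
thr0.R0=1 thr1.R0=0 thr1.R1=2
thr0.R0=1 thr1.R0=1 thr1.R1=1
thr0.R0=1 thr1.R0=2 thr1.R1=1
thr0.R0=1 thr1.R0=2 thr1.R1=2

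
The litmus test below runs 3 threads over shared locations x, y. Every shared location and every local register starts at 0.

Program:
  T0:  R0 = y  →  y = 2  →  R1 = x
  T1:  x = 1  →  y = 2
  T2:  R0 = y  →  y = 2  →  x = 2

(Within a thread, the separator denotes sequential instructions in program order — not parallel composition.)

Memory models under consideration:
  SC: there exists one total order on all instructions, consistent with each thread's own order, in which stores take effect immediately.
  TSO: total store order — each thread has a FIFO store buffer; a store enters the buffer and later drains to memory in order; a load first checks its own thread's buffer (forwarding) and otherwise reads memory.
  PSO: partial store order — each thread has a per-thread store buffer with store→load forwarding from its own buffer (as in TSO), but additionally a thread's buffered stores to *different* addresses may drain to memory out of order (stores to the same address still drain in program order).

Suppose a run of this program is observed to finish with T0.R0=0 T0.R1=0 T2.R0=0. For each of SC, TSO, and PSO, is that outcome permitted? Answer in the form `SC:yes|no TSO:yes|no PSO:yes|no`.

SC:yes TSO:yes PSO:yes

outcome vector order: (T0.R0,T0.R1,T2.R0)
[SC] allowed = {000, 002, 010, 012, 020, 022, 200, 210, 212, 220, 222}
[TSO] allowed = {000, 002, 010, 012, 020, 022, 200, 210, 212, 220, 222}
[PSO] allowed = {000, 002, 010, 012, 020, 022, 200, 202, 210, 212, 220, 222}
target 000 ∈ {SC,TSO,PSO}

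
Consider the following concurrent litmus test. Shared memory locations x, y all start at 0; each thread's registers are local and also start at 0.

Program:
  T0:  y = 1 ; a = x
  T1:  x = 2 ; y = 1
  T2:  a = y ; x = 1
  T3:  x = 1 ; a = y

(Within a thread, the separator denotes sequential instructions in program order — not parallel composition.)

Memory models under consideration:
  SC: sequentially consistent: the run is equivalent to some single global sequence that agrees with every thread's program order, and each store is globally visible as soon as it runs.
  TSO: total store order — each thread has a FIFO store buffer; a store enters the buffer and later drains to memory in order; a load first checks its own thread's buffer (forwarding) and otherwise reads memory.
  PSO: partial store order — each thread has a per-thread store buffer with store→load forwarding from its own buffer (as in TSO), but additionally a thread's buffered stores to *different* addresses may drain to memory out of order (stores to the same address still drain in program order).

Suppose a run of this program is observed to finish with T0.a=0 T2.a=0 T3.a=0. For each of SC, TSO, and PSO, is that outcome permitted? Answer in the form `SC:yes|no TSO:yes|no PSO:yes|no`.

outcome vector order: (T0.a,T2.a,T3.a)
SC (10): 001; 011; 100; 101; 110; 111; 200; 201; 210; 211
TSO (12): 000; 001; 010; 011; 100; 101; 110; 111; 200; 201; 210; 211
PSO (12): 000; 001; 010; 011; 100; 101; 110; 111; 200; 201; 210; 211
target 000 ∈ {TSO,PSO}

SC:no TSO:yes PSO:yes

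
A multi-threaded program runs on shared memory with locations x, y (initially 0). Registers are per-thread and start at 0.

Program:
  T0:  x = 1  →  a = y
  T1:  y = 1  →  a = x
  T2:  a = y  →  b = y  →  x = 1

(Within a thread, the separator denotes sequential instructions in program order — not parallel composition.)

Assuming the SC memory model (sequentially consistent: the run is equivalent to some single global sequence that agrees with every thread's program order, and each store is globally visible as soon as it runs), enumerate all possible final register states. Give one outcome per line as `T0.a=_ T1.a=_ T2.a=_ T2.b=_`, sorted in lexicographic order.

outcome vector order: (T0.a,T1.a,T2.a,T2.b)
|SC outcomes| = 9

T0.a=0 T1.a=1 T2.a=0 T2.b=0
T0.a=0 T1.a=1 T2.a=0 T2.b=1
T0.a=0 T1.a=1 T2.a=1 T2.b=1
T0.a=1 T1.a=0 T2.a=0 T2.b=0
T0.a=1 T1.a=0 T2.a=0 T2.b=1
T0.a=1 T1.a=0 T2.a=1 T2.b=1
T0.a=1 T1.a=1 T2.a=0 T2.b=0
T0.a=1 T1.a=1 T2.a=0 T2.b=1
T0.a=1 T1.a=1 T2.a=1 T2.b=1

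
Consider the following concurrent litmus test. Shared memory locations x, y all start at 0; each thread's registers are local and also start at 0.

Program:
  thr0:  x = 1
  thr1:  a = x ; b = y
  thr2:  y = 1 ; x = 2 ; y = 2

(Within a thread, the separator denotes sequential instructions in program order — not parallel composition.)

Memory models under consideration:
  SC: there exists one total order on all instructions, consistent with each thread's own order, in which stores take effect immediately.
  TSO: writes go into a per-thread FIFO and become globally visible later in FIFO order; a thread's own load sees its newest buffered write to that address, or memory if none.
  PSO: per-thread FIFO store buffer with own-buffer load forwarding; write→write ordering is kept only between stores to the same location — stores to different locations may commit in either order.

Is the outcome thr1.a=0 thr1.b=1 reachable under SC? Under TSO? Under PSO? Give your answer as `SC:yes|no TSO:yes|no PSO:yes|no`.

SC:yes TSO:yes PSO:yes

outcome vector order: (thr1.a,thr1.b)
under SC → (0,0); (0,1); (0,2); (1,0); (1,1); (1,2); (2,1); (2,2)
under TSO → (0,0); (0,1); (0,2); (1,0); (1,1); (1,2); (2,1); (2,2)
under PSO → (0,0); (0,1); (0,2); (1,0); (1,1); (1,2); (2,0); (2,1); (2,2)
target (0,1) ∈ {SC,TSO,PSO}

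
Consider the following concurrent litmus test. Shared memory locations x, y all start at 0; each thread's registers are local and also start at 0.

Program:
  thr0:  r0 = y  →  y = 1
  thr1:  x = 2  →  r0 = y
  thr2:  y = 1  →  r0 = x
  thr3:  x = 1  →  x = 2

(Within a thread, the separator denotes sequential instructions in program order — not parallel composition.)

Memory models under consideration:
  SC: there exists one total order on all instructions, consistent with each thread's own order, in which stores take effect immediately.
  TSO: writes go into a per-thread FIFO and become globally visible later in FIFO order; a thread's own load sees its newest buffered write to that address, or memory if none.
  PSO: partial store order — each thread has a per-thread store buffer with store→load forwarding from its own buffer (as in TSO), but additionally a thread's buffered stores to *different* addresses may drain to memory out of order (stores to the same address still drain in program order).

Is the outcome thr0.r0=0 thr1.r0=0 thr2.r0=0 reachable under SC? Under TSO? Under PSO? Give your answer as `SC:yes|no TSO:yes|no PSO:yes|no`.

SC:no TSO:yes PSO:yes

outcome vector order: (thr0.r0,thr1.r0,thr2.r0)
SC (10): 001, 002, 010, 011, 012, 101, 102, 110, 111, 112
TSO (12): 000, 001, 002, 010, 011, 012, 100, 101, 102, 110, 111, 112
PSO (12): 000, 001, 002, 010, 011, 012, 100, 101, 102, 110, 111, 112
target 000 ∈ {TSO,PSO}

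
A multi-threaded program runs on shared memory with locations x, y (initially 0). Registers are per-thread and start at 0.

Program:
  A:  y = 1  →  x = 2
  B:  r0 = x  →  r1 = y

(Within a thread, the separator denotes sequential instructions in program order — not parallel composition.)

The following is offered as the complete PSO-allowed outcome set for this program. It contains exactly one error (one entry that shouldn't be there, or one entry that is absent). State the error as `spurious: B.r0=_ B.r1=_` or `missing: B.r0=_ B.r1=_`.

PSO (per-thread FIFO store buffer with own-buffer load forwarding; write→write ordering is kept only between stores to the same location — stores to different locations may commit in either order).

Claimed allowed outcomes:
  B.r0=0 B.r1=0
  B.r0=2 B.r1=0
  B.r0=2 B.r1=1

missing: B.r0=0 B.r1=1

outcome vector order: (B.r0,B.r1)
under PSO → (0,0) (0,1) (2,0) (2,1)
PSO∖claimed = {(0,1)}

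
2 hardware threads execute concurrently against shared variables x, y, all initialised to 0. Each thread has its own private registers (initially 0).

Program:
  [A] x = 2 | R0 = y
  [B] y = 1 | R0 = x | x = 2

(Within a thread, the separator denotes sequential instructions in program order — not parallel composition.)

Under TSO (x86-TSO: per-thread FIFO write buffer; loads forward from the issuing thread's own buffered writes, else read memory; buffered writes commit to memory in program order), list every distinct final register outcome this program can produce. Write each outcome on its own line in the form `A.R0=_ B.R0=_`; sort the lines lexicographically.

outcome vector order: (A.R0,B.R0)
|TSO outcomes| = 4

A.R0=0 B.R0=0
A.R0=0 B.R0=2
A.R0=1 B.R0=0
A.R0=1 B.R0=2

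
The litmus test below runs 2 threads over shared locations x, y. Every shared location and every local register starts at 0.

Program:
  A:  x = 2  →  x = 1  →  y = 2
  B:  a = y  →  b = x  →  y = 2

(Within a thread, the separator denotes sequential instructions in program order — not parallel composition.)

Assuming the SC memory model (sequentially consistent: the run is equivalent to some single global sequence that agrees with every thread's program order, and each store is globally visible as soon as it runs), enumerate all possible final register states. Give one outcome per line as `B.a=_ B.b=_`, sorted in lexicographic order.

outcome vector order: (B.a,B.b)
|SC outcomes| = 4

B.a=0 B.b=0
B.a=0 B.b=1
B.a=0 B.b=2
B.a=2 B.b=1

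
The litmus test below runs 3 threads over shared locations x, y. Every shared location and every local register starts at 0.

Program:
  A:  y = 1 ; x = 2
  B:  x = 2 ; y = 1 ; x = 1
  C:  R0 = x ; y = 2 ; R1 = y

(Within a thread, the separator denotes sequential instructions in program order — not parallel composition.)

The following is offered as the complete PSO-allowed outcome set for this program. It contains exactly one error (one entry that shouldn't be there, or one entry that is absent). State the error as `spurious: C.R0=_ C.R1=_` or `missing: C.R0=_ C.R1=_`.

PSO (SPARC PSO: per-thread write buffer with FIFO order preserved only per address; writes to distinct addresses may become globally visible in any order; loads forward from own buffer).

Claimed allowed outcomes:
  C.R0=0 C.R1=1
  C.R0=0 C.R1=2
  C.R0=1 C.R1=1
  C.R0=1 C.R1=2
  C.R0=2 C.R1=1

missing: C.R0=2 C.R1=2

outcome vector order: (C.R0,C.R1)
under PSO → 01 02 11 12 21 22
PSO∖claimed = {22}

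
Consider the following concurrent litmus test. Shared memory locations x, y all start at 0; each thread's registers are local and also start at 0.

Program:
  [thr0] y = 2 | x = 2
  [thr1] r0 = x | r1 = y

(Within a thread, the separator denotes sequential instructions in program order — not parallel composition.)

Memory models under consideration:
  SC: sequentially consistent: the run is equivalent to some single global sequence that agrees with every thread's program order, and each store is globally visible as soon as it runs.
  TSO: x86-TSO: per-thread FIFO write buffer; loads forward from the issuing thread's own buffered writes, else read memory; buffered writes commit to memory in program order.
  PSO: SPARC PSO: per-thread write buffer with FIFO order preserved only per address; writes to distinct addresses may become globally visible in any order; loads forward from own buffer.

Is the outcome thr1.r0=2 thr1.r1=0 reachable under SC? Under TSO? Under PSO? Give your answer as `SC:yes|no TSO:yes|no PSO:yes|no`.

SC:no TSO:no PSO:yes

outcome vector order: (thr1.r0,thr1.r1)
SC (3): 00, 02, 22
TSO (3): 00, 02, 22
PSO (4): 00, 02, 20, 22
target 20 ∈ {PSO}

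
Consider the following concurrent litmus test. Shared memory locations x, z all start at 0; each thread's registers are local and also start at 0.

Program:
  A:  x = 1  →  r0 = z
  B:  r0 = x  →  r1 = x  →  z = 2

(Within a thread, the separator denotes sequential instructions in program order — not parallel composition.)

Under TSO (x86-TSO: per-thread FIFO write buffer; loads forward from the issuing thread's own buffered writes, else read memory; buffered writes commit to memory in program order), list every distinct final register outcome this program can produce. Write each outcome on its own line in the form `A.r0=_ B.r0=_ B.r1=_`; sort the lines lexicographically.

outcome vector order: (A.r0,B.r0,B.r1)
|TSO outcomes| = 6

A.r0=0 B.r0=0 B.r1=0
A.r0=0 B.r0=0 B.r1=1
A.r0=0 B.r0=1 B.r1=1
A.r0=2 B.r0=0 B.r1=0
A.r0=2 B.r0=0 B.r1=1
A.r0=2 B.r0=1 B.r1=1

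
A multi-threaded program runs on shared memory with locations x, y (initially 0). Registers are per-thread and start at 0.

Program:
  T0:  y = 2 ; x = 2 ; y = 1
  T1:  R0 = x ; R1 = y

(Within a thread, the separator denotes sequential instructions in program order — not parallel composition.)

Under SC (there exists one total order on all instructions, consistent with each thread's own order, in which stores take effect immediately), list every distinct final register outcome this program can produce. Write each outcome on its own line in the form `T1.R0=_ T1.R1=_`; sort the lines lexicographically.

T1.R0=0 T1.R1=0
T1.R0=0 T1.R1=1
T1.R0=0 T1.R1=2
T1.R0=2 T1.R1=1
T1.R0=2 T1.R1=2

outcome vector order: (T1.R0,T1.R1)
|SC outcomes| = 5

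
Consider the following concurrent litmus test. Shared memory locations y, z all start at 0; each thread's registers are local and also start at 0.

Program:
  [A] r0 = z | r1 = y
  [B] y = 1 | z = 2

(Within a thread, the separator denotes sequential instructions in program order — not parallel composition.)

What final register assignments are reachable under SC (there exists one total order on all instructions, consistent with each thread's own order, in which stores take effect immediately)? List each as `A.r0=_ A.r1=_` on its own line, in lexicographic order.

outcome vector order: (A.r0,A.r1)
|SC outcomes| = 3

A.r0=0 A.r1=0
A.r0=0 A.r1=1
A.r0=2 A.r1=1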